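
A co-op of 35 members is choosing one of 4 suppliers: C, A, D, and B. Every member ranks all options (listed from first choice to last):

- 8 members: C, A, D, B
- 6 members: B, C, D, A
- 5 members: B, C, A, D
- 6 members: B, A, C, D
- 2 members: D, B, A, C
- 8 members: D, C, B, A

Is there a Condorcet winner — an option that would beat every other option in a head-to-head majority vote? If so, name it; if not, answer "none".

Checking pairwise contests:
B beats C 19–16.
C beats A 27–8.
C beats D 25–10.
D beats B 18–17.
Every option loses at least one head-to-head, so there is no Condorcet winner.

none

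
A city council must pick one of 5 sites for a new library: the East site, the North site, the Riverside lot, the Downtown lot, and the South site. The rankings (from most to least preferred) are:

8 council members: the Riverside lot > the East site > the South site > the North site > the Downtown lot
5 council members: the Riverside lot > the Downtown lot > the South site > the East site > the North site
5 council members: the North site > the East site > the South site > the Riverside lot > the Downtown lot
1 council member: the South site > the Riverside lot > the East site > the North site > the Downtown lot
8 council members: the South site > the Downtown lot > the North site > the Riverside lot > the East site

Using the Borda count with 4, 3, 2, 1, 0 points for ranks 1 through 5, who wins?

the South site

the East site: 8·3 + 5·1 + 5·3 + 1·2 + 8·0 = 46
the North site: 8·1 + 5·0 + 5·4 + 1·1 + 8·2 = 45
the Riverside lot: 8·4 + 5·4 + 5·1 + 1·3 + 8·1 = 68
the Downtown lot: 8·0 + 5·3 + 5·0 + 1·0 + 8·3 = 39
the South site: 8·2 + 5·2 + 5·2 + 1·4 + 8·4 = 72
the South site has the highest Borda score (72).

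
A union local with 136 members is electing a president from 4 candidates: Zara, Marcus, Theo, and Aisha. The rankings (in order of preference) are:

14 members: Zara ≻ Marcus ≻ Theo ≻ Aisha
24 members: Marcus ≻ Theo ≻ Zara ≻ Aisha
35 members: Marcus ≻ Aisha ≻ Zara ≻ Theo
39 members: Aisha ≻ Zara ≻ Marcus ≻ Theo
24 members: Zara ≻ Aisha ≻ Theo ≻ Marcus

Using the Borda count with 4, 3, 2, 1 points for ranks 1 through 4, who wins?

Zara

Zara: 14·4 + 24·2 + 35·2 + 39·3 + 24·4 = 387
Marcus: 14·3 + 24·4 + 35·4 + 39·2 + 24·1 = 380
Theo: 14·2 + 24·3 + 35·1 + 39·1 + 24·2 = 222
Aisha: 14·1 + 24·1 + 35·3 + 39·4 + 24·3 = 371
Zara has the highest Borda score (387).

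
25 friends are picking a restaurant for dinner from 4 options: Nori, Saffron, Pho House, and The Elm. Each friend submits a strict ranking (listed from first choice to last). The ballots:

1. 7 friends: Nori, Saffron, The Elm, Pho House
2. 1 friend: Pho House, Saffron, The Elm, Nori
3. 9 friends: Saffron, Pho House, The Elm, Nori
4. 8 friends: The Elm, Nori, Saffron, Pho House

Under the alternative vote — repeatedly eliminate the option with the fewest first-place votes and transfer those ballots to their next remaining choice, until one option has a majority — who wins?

Saffron

Round 1: Nori 7, Saffron 9, Pho House 1, The Elm 8. Eliminate Pho House.
Round 2: Nori 7, Saffron 10, The Elm 8. Eliminate Nori.
Round 3: Saffron 17, The Elm 8. Saffron has a majority.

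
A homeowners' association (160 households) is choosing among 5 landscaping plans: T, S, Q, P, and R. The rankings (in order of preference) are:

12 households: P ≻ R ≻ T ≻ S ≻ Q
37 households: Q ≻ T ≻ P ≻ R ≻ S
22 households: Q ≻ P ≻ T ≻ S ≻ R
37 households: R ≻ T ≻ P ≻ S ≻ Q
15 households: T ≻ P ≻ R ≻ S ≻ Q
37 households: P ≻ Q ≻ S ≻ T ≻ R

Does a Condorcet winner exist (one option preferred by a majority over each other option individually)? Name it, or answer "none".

Checking pairwise contests:
Q beats T 96–64.
T beats S 123–37.
P beats Q 101–59.
T beats P 89–71.
T beats R 111–49.
Every option loses at least one head-to-head, so there is no Condorcet winner.

none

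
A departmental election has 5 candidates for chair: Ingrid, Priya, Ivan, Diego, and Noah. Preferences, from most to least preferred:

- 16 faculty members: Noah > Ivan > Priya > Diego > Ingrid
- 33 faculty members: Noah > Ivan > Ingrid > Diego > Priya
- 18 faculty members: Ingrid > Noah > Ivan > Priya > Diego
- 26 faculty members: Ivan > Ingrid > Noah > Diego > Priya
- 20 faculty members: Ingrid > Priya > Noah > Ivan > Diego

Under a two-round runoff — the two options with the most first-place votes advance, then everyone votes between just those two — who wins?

Ingrid

Round 1 first-place votes: Ingrid 38, Priya 0, Ivan 26, Diego 0, Noah 49.
Noah and Ingrid advance.
Runoff: Noah is preferred to Ingrid by 49 voters; Ingrid by 64.
Ingrid wins the runoff.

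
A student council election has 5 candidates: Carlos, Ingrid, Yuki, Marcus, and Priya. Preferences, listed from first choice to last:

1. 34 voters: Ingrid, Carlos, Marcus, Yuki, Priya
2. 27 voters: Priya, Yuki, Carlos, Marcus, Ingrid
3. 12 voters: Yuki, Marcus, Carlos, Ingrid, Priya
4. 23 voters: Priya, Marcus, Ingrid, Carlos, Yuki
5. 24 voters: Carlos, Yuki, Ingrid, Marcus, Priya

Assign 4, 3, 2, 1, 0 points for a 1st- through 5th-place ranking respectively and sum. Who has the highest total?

Carlos: 34·3 + 27·2 + 12·2 + 23·1 + 24·4 = 299
Ingrid: 34·4 + 27·0 + 12·1 + 23·2 + 24·2 = 242
Yuki: 34·1 + 27·3 + 12·4 + 23·0 + 24·3 = 235
Marcus: 34·2 + 27·1 + 12·3 + 23·3 + 24·1 = 224
Priya: 34·0 + 27·4 + 12·0 + 23·4 + 24·0 = 200
Carlos has the highest Borda score (299).

Carlos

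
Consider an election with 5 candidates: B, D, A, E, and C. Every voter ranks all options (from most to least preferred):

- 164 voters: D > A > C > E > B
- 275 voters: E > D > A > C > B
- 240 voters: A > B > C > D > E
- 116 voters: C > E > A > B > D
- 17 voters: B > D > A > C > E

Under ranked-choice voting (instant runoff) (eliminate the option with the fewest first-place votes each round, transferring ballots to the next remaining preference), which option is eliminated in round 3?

D

Round 1: B 17, D 164, A 240, E 275, C 116. Eliminate B.
Round 2: D 181, A 240, E 275, C 116. Eliminate C.
Round 3: D 181, A 240, E 391. Eliminate D.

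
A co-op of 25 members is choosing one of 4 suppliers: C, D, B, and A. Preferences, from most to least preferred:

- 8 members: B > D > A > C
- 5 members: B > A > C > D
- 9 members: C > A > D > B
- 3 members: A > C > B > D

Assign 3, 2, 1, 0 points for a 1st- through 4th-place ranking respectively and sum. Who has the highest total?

C: 8·0 + 5·1 + 9·3 + 3·2 = 38
D: 8·2 + 5·0 + 9·1 + 3·0 = 25
B: 8·3 + 5·3 + 9·0 + 3·1 = 42
A: 8·1 + 5·2 + 9·2 + 3·3 = 45
A has the highest Borda score (45).

A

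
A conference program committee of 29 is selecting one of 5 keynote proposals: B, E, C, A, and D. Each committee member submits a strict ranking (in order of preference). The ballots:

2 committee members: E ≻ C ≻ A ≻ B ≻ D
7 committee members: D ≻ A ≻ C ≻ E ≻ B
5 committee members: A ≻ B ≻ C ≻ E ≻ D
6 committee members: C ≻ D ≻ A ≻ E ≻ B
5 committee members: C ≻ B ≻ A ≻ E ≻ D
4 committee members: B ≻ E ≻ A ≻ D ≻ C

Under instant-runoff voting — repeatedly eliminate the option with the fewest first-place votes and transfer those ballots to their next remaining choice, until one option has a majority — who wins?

A

Round 1: B 4, E 2, C 11, A 5, D 7. Eliminate E.
Round 2: B 4, C 13, A 5, D 7. Eliminate B.
Round 3: C 13, A 9, D 7. Eliminate D.
Round 4: C 13, A 16. A has a majority.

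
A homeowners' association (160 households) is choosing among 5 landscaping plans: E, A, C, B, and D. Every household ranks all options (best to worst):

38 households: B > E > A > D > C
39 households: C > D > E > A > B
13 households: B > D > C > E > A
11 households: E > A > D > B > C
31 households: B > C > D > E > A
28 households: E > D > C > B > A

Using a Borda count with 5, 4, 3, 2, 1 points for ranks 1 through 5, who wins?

E

E: 38·4 + 39·3 + 13·2 + 11·5 + 31·2 + 28·5 = 552
A: 38·3 + 39·2 + 13·1 + 11·4 + 31·1 + 28·1 = 308
C: 38·1 + 39·5 + 13·3 + 11·1 + 31·4 + 28·3 = 491
B: 38·5 + 39·1 + 13·5 + 11·2 + 31·5 + 28·2 = 527
D: 38·2 + 39·4 + 13·4 + 11·3 + 31·3 + 28·4 = 522
E has the highest Borda score (552).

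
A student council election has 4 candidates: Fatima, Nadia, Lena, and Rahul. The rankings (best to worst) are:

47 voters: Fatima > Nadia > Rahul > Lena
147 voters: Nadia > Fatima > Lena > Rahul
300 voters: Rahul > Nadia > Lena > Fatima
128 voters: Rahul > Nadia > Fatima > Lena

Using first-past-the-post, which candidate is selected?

First-place votes: Fatima 47, Nadia 147, Lena 0, Rahul 428.
Rahul has the most first-place votes.

Rahul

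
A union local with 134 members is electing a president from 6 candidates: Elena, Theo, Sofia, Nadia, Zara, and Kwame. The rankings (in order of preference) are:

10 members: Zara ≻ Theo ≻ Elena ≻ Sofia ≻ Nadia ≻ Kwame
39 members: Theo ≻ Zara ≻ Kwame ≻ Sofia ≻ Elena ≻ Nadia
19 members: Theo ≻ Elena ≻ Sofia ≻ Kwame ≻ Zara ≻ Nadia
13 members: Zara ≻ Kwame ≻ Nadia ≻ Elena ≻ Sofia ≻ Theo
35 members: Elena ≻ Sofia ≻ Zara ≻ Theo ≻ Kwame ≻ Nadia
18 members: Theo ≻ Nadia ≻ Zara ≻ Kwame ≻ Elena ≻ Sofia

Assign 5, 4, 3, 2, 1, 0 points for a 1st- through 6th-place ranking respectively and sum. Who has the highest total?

Elena: 10·3 + 39·1 + 19·4 + 13·2 + 35·5 + 18·1 = 364
Theo: 10·4 + 39·5 + 19·5 + 13·0 + 35·2 + 18·5 = 490
Sofia: 10·2 + 39·2 + 19·3 + 13·1 + 35·4 + 18·0 = 308
Nadia: 10·1 + 39·0 + 19·0 + 13·3 + 35·0 + 18·4 = 121
Zara: 10·5 + 39·4 + 19·1 + 13·5 + 35·3 + 18·3 = 449
Kwame: 10·0 + 39·3 + 19·2 + 13·4 + 35·1 + 18·2 = 278
Theo has the highest Borda score (490).

Theo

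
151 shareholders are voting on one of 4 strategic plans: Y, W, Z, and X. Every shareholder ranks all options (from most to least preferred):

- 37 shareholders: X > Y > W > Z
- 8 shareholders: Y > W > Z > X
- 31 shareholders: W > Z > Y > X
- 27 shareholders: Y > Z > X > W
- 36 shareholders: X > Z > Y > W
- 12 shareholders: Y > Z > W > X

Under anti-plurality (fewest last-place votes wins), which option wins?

Y

Last-place votes: Y 0, W 63, Z 37, X 51.
Y is ranked last by the fewest voters, so Y wins.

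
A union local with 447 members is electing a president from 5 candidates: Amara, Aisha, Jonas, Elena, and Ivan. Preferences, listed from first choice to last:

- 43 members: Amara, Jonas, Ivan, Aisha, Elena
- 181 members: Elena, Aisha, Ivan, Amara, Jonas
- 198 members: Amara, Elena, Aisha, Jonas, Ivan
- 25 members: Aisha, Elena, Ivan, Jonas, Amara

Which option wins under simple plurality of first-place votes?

Amara

First-place votes: Amara 241, Aisha 25, Jonas 0, Elena 181, Ivan 0.
Amara has the most first-place votes.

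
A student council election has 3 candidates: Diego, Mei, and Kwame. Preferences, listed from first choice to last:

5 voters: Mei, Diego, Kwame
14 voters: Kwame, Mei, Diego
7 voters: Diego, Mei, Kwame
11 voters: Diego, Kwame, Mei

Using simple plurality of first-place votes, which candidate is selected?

Diego

First-place votes: Diego 18, Mei 5, Kwame 14.
Diego has the most first-place votes.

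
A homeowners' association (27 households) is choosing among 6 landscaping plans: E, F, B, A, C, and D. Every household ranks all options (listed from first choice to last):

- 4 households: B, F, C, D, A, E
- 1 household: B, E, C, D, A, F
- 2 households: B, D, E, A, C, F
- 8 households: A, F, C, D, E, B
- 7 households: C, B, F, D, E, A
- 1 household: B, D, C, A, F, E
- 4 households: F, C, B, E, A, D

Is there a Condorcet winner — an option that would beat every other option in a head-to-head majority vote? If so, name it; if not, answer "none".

none

Checking pairwise contests:
F beats E 24–3.
B beats F 15–12.
C beats B 19–8.
E beats A 14–13.
F beats C 16–11.
F beats D 23–4.
Every option loses at least one head-to-head, so there is no Condorcet winner.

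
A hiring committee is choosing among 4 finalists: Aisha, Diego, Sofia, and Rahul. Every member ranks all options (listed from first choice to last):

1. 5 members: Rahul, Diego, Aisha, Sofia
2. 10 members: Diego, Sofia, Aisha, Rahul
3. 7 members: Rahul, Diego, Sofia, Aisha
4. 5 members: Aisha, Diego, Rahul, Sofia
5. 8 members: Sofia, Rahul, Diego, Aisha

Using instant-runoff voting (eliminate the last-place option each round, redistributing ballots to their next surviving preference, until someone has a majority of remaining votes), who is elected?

Round 1: Aisha 5, Diego 10, Sofia 8, Rahul 12. Eliminate Aisha.
Round 2: Diego 15, Sofia 8, Rahul 12. Eliminate Sofia.
Round 3: Diego 15, Rahul 20. Rahul has a majority.

Rahul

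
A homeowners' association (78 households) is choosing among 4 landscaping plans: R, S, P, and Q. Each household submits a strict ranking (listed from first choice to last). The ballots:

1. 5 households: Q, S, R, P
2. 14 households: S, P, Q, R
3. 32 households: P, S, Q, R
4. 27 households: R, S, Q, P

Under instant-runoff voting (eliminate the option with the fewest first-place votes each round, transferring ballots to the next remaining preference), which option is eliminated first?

Q

Round 1: R 27, S 14, P 32, Q 5. Eliminate Q.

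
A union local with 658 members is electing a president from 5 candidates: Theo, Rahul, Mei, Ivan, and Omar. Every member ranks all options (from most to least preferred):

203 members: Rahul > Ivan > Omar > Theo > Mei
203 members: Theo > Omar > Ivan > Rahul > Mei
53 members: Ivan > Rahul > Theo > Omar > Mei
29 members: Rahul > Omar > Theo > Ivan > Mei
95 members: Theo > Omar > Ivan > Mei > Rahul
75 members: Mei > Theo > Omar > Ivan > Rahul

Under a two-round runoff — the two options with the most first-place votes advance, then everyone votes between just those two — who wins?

Theo

Round 1 first-place votes: Theo 298, Rahul 232, Mei 75, Ivan 53, Omar 0.
Theo and Rahul advance.
Runoff: Theo is preferred to Rahul by 373 voters; Rahul by 285.
Theo wins the runoff.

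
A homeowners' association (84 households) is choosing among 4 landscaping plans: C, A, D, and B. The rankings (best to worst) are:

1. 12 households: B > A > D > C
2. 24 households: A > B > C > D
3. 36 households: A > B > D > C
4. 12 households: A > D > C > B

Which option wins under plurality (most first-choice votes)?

A

First-place votes: C 0, A 72, D 0, B 12.
A has the most first-place votes.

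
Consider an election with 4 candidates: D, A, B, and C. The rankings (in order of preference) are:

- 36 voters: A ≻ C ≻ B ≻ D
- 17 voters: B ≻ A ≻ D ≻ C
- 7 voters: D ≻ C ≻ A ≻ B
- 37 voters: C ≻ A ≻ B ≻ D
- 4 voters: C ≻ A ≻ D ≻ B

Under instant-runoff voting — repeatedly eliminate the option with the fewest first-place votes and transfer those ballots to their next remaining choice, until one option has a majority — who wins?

A

Round 1: D 7, A 36, B 17, C 41. Eliminate D.
Round 2: A 36, B 17, C 48. Eliminate B.
Round 3: A 53, C 48. A has a majority.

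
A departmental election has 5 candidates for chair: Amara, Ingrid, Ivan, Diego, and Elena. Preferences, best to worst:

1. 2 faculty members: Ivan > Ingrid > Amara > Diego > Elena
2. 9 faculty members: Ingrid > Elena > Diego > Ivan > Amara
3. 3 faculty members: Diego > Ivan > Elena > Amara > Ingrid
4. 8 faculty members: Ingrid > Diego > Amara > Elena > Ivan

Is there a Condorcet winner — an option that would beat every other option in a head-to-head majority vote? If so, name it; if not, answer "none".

Ingrid

Ingrid vs Amara: 19–3 for Ingrid.
Ingrid vs Ivan: 17–5 for Ingrid.
Ingrid vs Diego: 19–3 for Ingrid.
Ingrid vs Elena: 19–3 for Ingrid.
Ingrid beats every other option head-to-head.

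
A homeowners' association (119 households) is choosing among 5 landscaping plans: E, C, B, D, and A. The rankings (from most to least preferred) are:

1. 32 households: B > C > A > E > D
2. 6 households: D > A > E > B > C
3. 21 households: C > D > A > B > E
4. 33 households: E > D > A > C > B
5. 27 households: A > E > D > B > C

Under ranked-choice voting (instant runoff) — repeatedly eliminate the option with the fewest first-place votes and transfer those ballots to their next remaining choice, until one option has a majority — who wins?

Round 1: E 33, C 21, B 32, D 6, A 27. Eliminate D.
Round 2: E 33, C 21, B 32, A 33. Eliminate C.
Round 3: E 33, B 32, A 54. Eliminate B.
Round 4: E 33, A 86. A has a majority.

A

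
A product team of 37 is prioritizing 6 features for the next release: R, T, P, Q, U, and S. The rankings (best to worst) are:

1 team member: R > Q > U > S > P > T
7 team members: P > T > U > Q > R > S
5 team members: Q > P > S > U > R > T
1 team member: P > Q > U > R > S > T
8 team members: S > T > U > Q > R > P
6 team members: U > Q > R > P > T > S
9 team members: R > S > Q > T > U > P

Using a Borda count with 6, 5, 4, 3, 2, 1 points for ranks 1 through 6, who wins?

R: 1·6 + 7·2 + 5·2 + 1·3 + 8·2 + 6·4 + 9·6 = 127
T: 1·1 + 7·5 + 5·1 + 1·1 + 8·5 + 6·2 + 9·3 = 121
P: 1·2 + 7·6 + 5·5 + 1·6 + 8·1 + 6·3 + 9·1 = 110
Q: 1·5 + 7·3 + 5·6 + 1·5 + 8·3 + 6·5 + 9·4 = 151
U: 1·4 + 7·4 + 5·3 + 1·4 + 8·4 + 6·6 + 9·2 = 137
S: 1·3 + 7·1 + 5·4 + 1·2 + 8·6 + 6·1 + 9·5 = 131
Q has the highest Borda score (151).

Q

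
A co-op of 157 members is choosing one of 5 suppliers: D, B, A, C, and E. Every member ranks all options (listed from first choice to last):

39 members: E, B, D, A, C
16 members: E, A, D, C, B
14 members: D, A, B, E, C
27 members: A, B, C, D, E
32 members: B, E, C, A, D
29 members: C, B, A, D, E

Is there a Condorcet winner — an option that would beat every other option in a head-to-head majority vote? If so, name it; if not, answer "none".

B vs D: 127–30 for B.
B vs A: 100–57 for B.
B vs C: 112–45 for B.
B vs E: 102–55 for B.
B beats every other option head-to-head.

B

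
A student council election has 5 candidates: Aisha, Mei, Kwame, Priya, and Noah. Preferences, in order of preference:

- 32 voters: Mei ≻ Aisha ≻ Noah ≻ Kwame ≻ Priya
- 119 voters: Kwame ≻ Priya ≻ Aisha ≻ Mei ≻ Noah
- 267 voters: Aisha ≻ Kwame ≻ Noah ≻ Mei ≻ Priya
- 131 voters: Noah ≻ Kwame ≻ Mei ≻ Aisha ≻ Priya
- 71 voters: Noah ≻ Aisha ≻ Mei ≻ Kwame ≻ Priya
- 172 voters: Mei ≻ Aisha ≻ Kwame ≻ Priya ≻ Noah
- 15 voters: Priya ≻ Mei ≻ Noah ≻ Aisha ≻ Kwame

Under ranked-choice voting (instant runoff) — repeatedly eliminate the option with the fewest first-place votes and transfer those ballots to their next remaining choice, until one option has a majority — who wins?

Round 1: Aisha 267, Mei 204, Kwame 119, Priya 15, Noah 202. Eliminate Priya.
Round 2: Aisha 267, Mei 219, Kwame 119, Noah 202. Eliminate Kwame.
Round 3: Aisha 386, Mei 219, Noah 202. Eliminate Noah.
Round 4: Aisha 457, Mei 350. Aisha has a majority.

Aisha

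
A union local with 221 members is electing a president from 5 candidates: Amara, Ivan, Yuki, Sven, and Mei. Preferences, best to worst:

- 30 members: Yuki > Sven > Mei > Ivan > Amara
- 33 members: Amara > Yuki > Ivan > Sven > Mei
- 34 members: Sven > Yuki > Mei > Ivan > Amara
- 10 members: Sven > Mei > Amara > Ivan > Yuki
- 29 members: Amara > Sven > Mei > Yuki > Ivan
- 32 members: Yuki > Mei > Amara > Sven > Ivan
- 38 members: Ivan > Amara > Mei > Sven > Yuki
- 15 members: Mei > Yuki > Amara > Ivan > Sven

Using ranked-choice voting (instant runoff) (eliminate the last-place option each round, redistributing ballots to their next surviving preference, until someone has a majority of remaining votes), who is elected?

Yuki

Round 1: Amara 62, Ivan 38, Yuki 62, Sven 44, Mei 15. Eliminate Mei.
Round 2: Amara 62, Ivan 38, Yuki 77, Sven 44. Eliminate Ivan.
Round 3: Amara 100, Yuki 77, Sven 44. Eliminate Sven.
Round 4: Amara 110, Yuki 111. Yuki has a majority.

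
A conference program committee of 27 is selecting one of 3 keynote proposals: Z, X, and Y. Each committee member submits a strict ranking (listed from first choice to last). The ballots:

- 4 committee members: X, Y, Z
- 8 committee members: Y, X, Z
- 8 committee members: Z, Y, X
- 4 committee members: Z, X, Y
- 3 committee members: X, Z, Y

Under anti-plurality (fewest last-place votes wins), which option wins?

Last-place votes: Z 12, X 8, Y 7.
Y is ranked last by the fewest voters, so Y wins.

Y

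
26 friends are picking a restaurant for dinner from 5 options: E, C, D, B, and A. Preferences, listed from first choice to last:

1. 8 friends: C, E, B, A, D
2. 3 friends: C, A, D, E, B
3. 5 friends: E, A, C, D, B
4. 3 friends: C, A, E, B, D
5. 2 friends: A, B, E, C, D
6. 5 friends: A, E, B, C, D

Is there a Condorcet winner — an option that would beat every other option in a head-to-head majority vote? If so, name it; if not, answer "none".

C vs E: 14–12 for C.
C vs D: 26–0 for C.
C vs B: 19–7 for C.
C vs A: 14–12 for C.
C beats every other option head-to-head.

C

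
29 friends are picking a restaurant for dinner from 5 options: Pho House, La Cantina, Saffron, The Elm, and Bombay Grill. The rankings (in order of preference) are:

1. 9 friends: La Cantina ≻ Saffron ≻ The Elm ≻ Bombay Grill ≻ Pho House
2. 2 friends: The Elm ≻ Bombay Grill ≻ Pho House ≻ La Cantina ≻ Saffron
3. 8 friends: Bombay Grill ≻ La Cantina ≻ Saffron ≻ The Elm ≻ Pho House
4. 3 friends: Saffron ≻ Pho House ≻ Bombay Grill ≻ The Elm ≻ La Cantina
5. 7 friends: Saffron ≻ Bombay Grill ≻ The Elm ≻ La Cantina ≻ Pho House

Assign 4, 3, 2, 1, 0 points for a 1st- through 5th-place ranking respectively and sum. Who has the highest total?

Saffron

Pho House: 9·0 + 2·2 + 8·0 + 3·3 + 7·0 = 13
La Cantina: 9·4 + 2·1 + 8·3 + 3·0 + 7·1 = 69
Saffron: 9·3 + 2·0 + 8·2 + 3·4 + 7·4 = 83
The Elm: 9·2 + 2·4 + 8·1 + 3·1 + 7·2 = 51
Bombay Grill: 9·1 + 2·3 + 8·4 + 3·2 + 7·3 = 74
Saffron has the highest Borda score (83).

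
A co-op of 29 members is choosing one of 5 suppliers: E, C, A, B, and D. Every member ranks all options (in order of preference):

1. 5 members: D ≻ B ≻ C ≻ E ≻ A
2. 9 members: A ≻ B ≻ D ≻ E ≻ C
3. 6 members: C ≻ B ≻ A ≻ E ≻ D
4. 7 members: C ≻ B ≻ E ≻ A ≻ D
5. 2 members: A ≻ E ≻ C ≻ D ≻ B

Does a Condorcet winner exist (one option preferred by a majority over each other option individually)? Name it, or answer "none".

C vs E: 18–11 for C.
C vs A: 18–11 for C.
C vs B: 15–14 for C.
C vs D: 15–14 for C.
C beats every other option head-to-head.

C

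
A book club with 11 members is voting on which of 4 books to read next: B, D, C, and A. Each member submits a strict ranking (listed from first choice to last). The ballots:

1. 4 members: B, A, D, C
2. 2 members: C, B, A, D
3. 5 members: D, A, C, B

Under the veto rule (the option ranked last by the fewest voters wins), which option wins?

A

Last-place votes: B 5, D 2, C 4, A 0.
A is ranked last by the fewest voters, so A wins.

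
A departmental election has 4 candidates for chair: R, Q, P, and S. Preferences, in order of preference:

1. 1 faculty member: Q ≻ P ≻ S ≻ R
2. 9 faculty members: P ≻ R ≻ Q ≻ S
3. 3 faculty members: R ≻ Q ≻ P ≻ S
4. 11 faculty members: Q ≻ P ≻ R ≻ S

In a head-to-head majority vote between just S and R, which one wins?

Voters preferring S to R: 1; preferring R to S: 23.
R wins the head-to-head.

R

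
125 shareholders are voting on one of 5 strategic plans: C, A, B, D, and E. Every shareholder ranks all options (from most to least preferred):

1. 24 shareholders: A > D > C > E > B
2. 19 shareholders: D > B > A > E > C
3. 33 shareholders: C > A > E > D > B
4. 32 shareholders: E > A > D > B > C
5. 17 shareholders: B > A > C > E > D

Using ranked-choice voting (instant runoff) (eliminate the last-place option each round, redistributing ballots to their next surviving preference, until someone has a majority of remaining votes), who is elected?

Round 1: C 33, A 24, B 17, D 19, E 32. Eliminate B.
Round 2: C 33, A 41, D 19, E 32. Eliminate D.
Round 3: C 33, A 60, E 32. Eliminate E.
Round 4: C 33, A 92. A has a majority.

A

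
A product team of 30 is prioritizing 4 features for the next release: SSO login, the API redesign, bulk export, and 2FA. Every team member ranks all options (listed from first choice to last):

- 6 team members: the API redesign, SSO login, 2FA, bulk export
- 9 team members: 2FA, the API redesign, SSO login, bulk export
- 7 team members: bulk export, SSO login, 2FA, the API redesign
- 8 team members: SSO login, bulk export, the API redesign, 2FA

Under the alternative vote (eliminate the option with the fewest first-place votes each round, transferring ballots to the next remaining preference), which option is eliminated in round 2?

bulk export

Round 1: SSO login 8, the API redesign 6, bulk export 7, 2FA 9. Eliminate the API redesign.
Round 2: SSO login 14, bulk export 7, 2FA 9. Eliminate bulk export.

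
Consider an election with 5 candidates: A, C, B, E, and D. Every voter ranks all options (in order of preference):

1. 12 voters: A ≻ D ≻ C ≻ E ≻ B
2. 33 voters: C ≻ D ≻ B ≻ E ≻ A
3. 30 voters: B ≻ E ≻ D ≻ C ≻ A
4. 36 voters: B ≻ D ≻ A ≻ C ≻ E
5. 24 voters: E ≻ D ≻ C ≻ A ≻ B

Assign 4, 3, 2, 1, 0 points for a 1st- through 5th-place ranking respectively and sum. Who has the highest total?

A: 12·4 + 33·0 + 30·0 + 36·2 + 24·1 = 144
C: 12·2 + 33·4 + 30·1 + 36·1 + 24·2 = 270
B: 12·0 + 33·2 + 30·4 + 36·4 + 24·0 = 330
E: 12·1 + 33·1 + 30·3 + 36·0 + 24·4 = 231
D: 12·3 + 33·3 + 30·2 + 36·3 + 24·3 = 375
D has the highest Borda score (375).

D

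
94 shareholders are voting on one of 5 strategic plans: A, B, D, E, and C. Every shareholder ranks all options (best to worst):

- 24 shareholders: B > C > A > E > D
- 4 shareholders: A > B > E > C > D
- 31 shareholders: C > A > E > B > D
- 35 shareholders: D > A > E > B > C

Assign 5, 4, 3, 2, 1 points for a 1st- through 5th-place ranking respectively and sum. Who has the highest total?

A: 24·3 + 4·5 + 31·4 + 35·4 = 356
B: 24·5 + 4·4 + 31·2 + 35·2 = 268
D: 24·1 + 4·1 + 31·1 + 35·5 = 234
E: 24·2 + 4·3 + 31·3 + 35·3 = 258
C: 24·4 + 4·2 + 31·5 + 35·1 = 294
A has the highest Borda score (356).

A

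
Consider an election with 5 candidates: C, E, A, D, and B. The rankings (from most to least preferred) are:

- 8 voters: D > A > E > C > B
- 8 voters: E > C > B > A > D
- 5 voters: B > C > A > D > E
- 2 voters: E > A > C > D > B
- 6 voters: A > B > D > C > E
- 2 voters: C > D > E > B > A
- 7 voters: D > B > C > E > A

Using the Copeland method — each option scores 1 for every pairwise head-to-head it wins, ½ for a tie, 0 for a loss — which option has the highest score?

C

C: beats E, A, and B; loses to D → score 3.
E: beats B; ties A; loses to C and D → score 1.5.
A: beats D; ties E; loses to C and B → score 1.5.
D: beats C and E; ties B; loses to A → score 2.5.
B: beats A; ties D; loses to C and E → score 1.5.
C has the best pairwise record.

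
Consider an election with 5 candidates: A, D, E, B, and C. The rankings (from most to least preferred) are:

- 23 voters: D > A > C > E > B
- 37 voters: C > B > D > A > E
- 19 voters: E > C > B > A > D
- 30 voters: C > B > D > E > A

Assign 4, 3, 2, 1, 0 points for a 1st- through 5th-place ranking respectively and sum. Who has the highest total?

A: 23·3 + 37·1 + 19·1 + 30·0 = 125
D: 23·4 + 37·2 + 19·0 + 30·2 = 226
E: 23·1 + 37·0 + 19·4 + 30·1 = 129
B: 23·0 + 37·3 + 19·2 + 30·3 = 239
C: 23·2 + 37·4 + 19·3 + 30·4 = 371
C has the highest Borda score (371).

C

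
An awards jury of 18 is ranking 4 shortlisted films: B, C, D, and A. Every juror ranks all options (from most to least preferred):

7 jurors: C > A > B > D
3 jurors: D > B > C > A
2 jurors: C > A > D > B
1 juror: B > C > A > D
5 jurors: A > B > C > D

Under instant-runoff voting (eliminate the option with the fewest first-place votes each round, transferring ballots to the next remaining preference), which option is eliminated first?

Round 1: B 1, C 9, D 3, A 5. Eliminate B.

B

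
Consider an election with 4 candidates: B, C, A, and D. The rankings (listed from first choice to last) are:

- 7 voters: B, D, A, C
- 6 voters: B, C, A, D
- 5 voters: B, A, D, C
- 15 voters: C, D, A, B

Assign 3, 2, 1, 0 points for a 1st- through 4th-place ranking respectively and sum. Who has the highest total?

C

B: 7·3 + 6·3 + 5·3 + 15·0 = 54
C: 7·0 + 6·2 + 5·0 + 15·3 = 57
A: 7·1 + 6·1 + 5·2 + 15·1 = 38
D: 7·2 + 6·0 + 5·1 + 15·2 = 49
C has the highest Borda score (57).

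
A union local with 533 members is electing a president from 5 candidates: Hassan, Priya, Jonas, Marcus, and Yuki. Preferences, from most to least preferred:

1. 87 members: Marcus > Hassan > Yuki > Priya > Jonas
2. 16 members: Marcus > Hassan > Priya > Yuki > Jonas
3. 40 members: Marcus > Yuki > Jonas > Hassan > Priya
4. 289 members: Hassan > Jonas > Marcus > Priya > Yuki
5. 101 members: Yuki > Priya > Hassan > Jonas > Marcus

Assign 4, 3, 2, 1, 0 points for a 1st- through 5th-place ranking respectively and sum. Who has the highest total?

Hassan: 87·3 + 16·3 + 40·1 + 289·4 + 101·2 = 1707
Priya: 87·1 + 16·2 + 40·0 + 289·1 + 101·3 = 711
Jonas: 87·0 + 16·0 + 40·2 + 289·3 + 101·1 = 1048
Marcus: 87·4 + 16·4 + 40·4 + 289·2 + 101·0 = 1150
Yuki: 87·2 + 16·1 + 40·3 + 289·0 + 101·4 = 714
Hassan has the highest Borda score (1707).

Hassan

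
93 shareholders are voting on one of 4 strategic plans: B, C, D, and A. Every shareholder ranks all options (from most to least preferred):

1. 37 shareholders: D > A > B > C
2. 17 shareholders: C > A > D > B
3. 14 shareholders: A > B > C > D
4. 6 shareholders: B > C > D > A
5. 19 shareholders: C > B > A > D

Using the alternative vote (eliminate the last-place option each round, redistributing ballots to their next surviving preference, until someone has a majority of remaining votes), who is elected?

Round 1: B 6, C 36, D 37, A 14. Eliminate B.
Round 2: C 42, D 37, A 14. Eliminate A.
Round 3: C 56, D 37. C has a majority.

C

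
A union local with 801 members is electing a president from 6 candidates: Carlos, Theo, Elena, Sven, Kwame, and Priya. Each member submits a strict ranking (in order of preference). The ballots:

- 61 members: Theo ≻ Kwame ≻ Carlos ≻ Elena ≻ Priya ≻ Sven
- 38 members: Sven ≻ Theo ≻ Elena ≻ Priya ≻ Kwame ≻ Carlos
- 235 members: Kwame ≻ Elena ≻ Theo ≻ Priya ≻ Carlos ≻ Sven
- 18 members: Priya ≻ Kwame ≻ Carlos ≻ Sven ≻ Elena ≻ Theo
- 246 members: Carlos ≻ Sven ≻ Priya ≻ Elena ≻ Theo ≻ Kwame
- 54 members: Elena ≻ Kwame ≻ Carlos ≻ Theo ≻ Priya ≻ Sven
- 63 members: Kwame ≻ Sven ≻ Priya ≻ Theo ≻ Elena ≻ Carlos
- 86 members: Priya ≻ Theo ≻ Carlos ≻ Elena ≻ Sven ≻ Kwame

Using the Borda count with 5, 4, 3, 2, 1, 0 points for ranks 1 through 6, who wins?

Elena

Carlos: 61·3 + 38·0 + 235·1 + 18·3 + 246·5 + 54·3 + 63·0 + 86·3 = 2122
Theo: 61·5 + 38·4 + 235·3 + 18·0 + 246·1 + 54·2 + 63·2 + 86·4 = 1986
Elena: 61·2 + 38·3 + 235·4 + 18·1 + 246·2 + 54·5 + 63·1 + 86·2 = 2191
Sven: 61·0 + 38·5 + 235·0 + 18·2 + 246·4 + 54·0 + 63·4 + 86·1 = 1548
Kwame: 61·4 + 38·1 + 235·5 + 18·4 + 246·0 + 54·4 + 63·5 + 86·0 = 2060
Priya: 61·1 + 38·2 + 235·2 + 18·5 + 246·3 + 54·1 + 63·3 + 86·5 = 2108
Elena has the highest Borda score (2191).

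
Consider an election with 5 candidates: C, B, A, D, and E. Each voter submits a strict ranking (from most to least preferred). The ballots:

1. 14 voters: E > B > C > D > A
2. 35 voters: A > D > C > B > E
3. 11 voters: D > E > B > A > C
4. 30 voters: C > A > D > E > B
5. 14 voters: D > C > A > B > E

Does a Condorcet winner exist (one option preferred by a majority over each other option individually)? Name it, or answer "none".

Checking pairwise contests:
D beats C 60–44.
C beats B 79–25.
C beats A 58–46.
A beats D 65–39.
C beats E 79–25.
Every option loses at least one head-to-head, so there is no Condorcet winner.

none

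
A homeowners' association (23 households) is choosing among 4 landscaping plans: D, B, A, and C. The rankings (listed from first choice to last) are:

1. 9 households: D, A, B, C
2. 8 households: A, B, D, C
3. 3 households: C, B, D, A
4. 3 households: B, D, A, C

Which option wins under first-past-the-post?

First-place votes: D 9, B 3, A 8, C 3.
D has the most first-place votes.

D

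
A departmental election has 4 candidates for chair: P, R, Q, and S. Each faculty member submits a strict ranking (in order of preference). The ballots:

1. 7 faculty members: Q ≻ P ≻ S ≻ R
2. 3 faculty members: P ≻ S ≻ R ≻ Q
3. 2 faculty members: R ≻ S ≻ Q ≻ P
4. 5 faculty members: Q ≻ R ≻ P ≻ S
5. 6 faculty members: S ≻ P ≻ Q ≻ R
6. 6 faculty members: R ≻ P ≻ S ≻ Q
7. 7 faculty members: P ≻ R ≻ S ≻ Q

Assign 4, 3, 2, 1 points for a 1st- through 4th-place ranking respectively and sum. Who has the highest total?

P: 7·3 + 3·4 + 2·1 + 5·2 + 6·3 + 6·3 + 7·4 = 109
R: 7·1 + 3·2 + 2·4 + 5·3 + 6·1 + 6·4 + 7·3 = 87
Q: 7·4 + 3·1 + 2·2 + 5·4 + 6·2 + 6·1 + 7·1 = 80
S: 7·2 + 3·3 + 2·3 + 5·1 + 6·4 + 6·2 + 7·2 = 84
P has the highest Borda score (109).

P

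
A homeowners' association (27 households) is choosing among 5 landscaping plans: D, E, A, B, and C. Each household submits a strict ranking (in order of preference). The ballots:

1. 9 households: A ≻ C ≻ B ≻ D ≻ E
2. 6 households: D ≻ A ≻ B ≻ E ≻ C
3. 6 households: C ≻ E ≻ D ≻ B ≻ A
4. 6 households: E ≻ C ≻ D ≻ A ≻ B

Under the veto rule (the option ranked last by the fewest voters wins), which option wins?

D

Last-place votes: D 0, E 9, A 6, B 6, C 6.
D is ranked last by the fewest voters, so D wins.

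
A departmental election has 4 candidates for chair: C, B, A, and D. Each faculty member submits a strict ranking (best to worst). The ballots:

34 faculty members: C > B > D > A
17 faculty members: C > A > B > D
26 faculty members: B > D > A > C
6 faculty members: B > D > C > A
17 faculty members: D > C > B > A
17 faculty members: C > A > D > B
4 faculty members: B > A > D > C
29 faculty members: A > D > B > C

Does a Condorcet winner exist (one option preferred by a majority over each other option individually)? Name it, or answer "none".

Checking pairwise contests:
D beats C 82–68.
C beats B 85–65.
C beats A 91–59.
B beats D 87–63.
Every option loses at least one head-to-head, so there is no Condorcet winner.

none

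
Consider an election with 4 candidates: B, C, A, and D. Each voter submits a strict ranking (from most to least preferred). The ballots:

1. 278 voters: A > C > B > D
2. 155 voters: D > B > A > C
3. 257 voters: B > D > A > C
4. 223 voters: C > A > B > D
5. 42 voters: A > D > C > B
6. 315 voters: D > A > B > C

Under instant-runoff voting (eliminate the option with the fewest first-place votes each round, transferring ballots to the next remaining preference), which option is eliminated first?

Round 1: B 257, C 223, A 320, D 470. Eliminate C.

C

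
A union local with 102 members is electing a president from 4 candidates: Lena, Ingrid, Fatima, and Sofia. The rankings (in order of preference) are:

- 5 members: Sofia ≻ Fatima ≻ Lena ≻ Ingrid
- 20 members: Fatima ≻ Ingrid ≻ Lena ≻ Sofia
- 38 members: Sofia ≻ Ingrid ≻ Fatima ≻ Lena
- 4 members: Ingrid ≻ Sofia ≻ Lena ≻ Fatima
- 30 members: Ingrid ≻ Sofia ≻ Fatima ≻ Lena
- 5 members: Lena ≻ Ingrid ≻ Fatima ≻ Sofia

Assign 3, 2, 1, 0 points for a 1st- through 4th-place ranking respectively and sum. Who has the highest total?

Lena: 5·1 + 20·1 + 38·0 + 4·1 + 30·0 + 5·3 = 44
Ingrid: 5·0 + 20·2 + 38·2 + 4·3 + 30·3 + 5·2 = 228
Fatima: 5·2 + 20·3 + 38·1 + 4·0 + 30·1 + 5·1 = 143
Sofia: 5·3 + 20·0 + 38·3 + 4·2 + 30·2 + 5·0 = 197
Ingrid has the highest Borda score (228).

Ingrid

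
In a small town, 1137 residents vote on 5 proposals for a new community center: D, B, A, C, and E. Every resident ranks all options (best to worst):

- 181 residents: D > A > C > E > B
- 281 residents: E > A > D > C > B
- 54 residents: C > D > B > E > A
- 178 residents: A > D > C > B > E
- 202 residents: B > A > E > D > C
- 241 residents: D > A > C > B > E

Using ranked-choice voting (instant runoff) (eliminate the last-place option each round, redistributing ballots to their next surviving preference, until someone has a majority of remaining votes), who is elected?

D

Round 1: D 422, B 202, A 178, C 54, E 281. Eliminate C.
Round 2: D 476, B 202, A 178, E 281. Eliminate A.
Round 3: D 654, B 202, E 281. D has a majority.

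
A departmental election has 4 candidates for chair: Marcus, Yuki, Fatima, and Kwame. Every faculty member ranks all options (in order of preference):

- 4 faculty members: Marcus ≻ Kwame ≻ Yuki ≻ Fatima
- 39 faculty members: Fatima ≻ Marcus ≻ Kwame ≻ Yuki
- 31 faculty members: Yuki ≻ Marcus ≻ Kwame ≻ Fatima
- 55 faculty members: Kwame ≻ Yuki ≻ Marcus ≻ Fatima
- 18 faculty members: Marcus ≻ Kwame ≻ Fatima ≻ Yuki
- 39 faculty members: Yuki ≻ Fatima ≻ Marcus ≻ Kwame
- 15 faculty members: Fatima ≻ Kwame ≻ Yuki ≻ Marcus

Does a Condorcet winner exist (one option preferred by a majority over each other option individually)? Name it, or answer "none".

none

Checking pairwise contests:
Yuki beats Marcus 140–61.
Kwame beats Yuki 131–70.
Marcus beats Fatima 108–93.
Marcus beats Kwame 131–70.
Every option loses at least one head-to-head, so there is no Condorcet winner.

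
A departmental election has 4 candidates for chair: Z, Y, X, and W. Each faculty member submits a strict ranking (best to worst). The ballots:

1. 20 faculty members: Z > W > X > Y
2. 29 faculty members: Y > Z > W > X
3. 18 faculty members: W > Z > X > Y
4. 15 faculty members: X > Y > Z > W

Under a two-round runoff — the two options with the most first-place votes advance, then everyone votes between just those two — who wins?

Round 1 first-place votes: Z 20, Y 29, X 15, W 18.
Y and Z advance.
Runoff: Y is preferred to Z by 44 voters; Z by 38.
Y wins the runoff.

Y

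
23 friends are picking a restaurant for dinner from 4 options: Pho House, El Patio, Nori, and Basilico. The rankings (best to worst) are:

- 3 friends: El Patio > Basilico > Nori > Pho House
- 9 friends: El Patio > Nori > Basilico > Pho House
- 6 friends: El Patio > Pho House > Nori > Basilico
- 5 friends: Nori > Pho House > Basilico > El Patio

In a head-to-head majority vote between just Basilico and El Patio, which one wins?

Voters preferring Basilico to El Patio: 5; preferring El Patio to Basilico: 18.
El Patio wins the head-to-head.

El Patio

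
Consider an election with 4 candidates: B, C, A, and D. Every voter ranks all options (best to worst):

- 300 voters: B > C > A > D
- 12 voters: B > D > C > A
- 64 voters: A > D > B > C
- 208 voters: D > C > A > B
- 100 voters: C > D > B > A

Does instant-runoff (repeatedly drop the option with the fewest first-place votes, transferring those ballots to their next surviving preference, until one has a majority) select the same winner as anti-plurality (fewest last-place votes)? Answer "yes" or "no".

no

Instant-runoff — R1 B 312, C 100, A 64, D 208 (A out); R2 B 312, C 100, D 272 (C out); R3 B 312, D 372 (D winner). Winner: D.
Anti-plurality — last-place votes: B 208, C 64, A 112, D 300. Winner: C.
The two methods disagree.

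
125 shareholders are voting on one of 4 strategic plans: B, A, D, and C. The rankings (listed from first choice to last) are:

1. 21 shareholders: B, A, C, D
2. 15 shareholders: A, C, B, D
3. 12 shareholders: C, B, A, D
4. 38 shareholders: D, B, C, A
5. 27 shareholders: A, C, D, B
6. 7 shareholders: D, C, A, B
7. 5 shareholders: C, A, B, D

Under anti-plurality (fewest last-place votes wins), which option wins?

Last-place votes: B 34, A 38, D 53, C 0.
C is ranked last by the fewest voters, so C wins.

C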